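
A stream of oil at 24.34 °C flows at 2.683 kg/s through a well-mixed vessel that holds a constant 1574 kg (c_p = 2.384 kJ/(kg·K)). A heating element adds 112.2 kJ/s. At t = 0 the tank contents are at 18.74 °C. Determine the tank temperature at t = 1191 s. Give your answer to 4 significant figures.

38.84 °C

Heat balance on the well-mixed liquid: M c_p dT/dt = ṁ c_p (T_in − T) + 112.2.
τ = M/ṁ = 586.657 s; T_ss = T_in + Q̇/(ṁ c_p) = 24.34 + 112.2/(2.683·2.384) = 41.8815 °C.
Integrating: T(t) = T_ss + (T₀ − T_ss) e^(−t/τ).
T(1191) = 41.8815 + (-23.1415)·e^(−1191/586.657) = 41.8815 + (-23.1415)·0.131316 = 38.8426 °C.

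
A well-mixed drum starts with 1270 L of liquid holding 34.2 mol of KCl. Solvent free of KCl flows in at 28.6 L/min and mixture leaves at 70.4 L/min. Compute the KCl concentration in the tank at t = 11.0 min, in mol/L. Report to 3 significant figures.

Total volume: dV/dt = Q_in − Q_out = -41.800 L/min, so V(t) = 1270 − 41.800 t and V(11.0) = 810.20 L.
Species balance (pure solvent in): dm/dt = −Q_out · m/V(t).
Separate: dm/m = −Q_out dt/V(t) ⇒ ln(m/m₀) = −(Q_out/(Q_in−Q_out)) ln(V/V₀).
m = m₀ (V₀/V)^(Q_out/(Q_in−Q_out)) = 34.2 × (1270/810.20)^(-1.6842) = 16.042 mol.
C = m/V = 16.042/810.20 = 0.019800 mol/L.

0.0198 mol/L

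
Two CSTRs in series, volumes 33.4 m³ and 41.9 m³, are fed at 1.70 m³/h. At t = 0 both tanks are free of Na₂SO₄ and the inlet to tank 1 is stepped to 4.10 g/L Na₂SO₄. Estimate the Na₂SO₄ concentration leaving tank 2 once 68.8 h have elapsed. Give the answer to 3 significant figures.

Species balance on tank i: dCᵢ/dt = (Cᵢ₋₁ − Cᵢ)/τᵢ with τᵢ = Vᵢ/Q.
τ₁ = 33.4/1.70 = 19.647 h; τ₂ = 41.9/1.70 = 24.647 h.
Solving the cascade with C₁(0)=C₂(0)=0 gives C₂(t) = C_in[1 − (τ₁ e^(−t/τ₁) − τ₂ e^(−t/τ₂))/(τ₁ − τ₂)].
At t = 68.8: e^(−t/τ₁) = 0.030143, e^(−t/τ₂) = 0.061335.
C₂ = 4.10·[1 − (19.647·0.030143 − 24.647·0.061335)/(-5.0000)] = 4.10·0.81610 = 3.3460 g/L.

3.35 g/L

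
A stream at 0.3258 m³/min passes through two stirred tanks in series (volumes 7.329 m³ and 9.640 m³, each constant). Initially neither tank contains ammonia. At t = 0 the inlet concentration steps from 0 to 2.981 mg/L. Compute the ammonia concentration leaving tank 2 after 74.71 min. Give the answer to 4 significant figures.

Each tank obeys Vᵢ dCᵢ/dt = Q(Cᵢ₋₁ − Cᵢ), so τᵢ = Vᵢ/Q.
τ₁ = 7.329/0.3258 = 22.4954 min; τ₂ = 9.640/0.3258 = 29.5887 min.
Solving the cascade with C₁(0)=C₂(0)=0 gives C₂(t) = C_in[1 − (τ₁ e^(−t/τ₁) − τ₂ e^(−t/τ₂))/(τ₁ − τ₂)].
At t = 74.71: e^(−t/τ₁) = 0.0361122, e^(−t/τ₂) = 0.0800623.
C₂ = 2.981·[1 − (22.4954·0.0361122 − 29.5887·0.0800623)/(-7.09331)] = 2.981·0.780556 = 2.32684 mg/L.

2.327 mg/L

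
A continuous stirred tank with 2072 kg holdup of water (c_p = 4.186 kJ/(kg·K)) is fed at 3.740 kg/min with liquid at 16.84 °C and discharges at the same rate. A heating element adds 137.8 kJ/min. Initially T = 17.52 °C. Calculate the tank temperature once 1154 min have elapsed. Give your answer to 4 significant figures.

24.63 °C

M c_p dT/dt = ṁ c_p (T_in − T) + Q̇.
Rearrange: dT/dt = (T_ss − T)/τ with τ = M/ṁ = 554.011 min and T_ss = T_in + Q̇/(ṁ c_p) = 25.6419 °C.
T approaches T_ss exponentially: T(t) = T_ss + (T₀ − T_ss) e^(−t/τ).
T(1154) = 25.6419 + (-8.12194)·e^(−1154/554.011) = 25.6419 + (-8.12194)·0.124557 = 24.6303 °C.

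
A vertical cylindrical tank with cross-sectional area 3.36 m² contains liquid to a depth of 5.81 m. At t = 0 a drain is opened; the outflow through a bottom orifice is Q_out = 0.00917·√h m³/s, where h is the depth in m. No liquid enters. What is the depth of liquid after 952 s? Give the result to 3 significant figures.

1.24 m

With no inflow, A dh/dt = −0.00917 √h.
This is separable: 2 d(√h)/dt = −0.00917/A, so √h = √h₀ − (0.00917/(2A)) t.
√h = √5.81 − 0.00917·952/(2·3.36) = 2.4104 − 1.2991 = 1.1113.
h = 1.1113² = 1.2350 m.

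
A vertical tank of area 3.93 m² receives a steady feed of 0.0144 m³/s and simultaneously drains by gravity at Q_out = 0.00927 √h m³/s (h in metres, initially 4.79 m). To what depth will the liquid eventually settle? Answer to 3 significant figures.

2.41 m

Level balance: A dh/dt = 0.0144 − 0.00927 √h. Setting dh/dt = 0:
Q_in = 0.00927 √h_ss ⇒ √h_ss = 0.0144/0.00927 = 1.5534.
h_ss = 1.5534² = 2.4130 m. (Since h₀ = 4.79 m > h_ss, the level will fall toward this value.)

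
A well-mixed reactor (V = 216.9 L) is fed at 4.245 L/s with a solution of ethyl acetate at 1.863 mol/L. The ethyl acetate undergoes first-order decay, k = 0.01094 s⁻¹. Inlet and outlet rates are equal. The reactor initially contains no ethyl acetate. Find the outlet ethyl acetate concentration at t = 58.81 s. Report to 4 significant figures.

Accumulation = in − out − consumed: V dC/dt = Q C_in − Q C − k V C.
This is linear with rate a = Q/V + k = 0.0305112 s⁻¹.
C_ss = Q C_in/(Q + kV) = 1.19501 mol/L; C(t) = C_ss + (C₀ − C_ss) e^(−a t).
C(58.81) = 1.19501 + (-1.19501)·e^(−0.0305112·58.81) = 1.19501 + (-1.19501)·0.166233 = 0.996359 mol/L.

0.9964 mol/L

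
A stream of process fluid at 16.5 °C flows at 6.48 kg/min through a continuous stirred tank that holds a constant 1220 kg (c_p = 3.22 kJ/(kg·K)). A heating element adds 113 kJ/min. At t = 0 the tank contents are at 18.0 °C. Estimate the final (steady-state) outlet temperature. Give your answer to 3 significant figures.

21.9 °C

M c_p dT/dt = ṁ c_p (T_in − T) + Q̇.
At steady state dT/dt = 0 ⇒ T_ss = T_in + Q̇/(ṁ c_p) = 16.5 + 113/(6.48·3.22) = 21.916 °C.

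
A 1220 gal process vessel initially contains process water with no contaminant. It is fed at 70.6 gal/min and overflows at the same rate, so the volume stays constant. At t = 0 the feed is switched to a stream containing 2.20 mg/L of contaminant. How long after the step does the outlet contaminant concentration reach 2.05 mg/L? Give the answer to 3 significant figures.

46.4 min

Mass balance on the solute (V constant): V dC/dt = Q(C_in − C), so τ = V/Q = 17.280 min.
C(t) = C_in + (C₀ − C_in) e^(−t/τ). Set C = 2.05 and solve for t:
e^(−t/τ) = (C − C_in)/(C₀ − C_in) = (2.05 − 2.20)/(0 − 2.20) = 0.068182
t = −τ ln(…) = 17.280 × 2.6856 = 46.408 min.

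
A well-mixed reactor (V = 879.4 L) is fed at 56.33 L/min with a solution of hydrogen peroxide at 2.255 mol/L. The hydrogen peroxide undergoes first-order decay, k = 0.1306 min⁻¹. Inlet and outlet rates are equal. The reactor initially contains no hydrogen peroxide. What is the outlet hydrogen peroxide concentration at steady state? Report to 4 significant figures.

0.7421 mol/L

V dC/dt = Q(C_in − C) − k V C.
At steady state: 0 = Q C_in − (Q + kV) C_ss, so C_ss = Q C_in/(Q + kV).
C_ss = 56.33·2.255/(56.33 + 0.1306·879.4) = 127.024/171.180 = 0.742052 mol/L.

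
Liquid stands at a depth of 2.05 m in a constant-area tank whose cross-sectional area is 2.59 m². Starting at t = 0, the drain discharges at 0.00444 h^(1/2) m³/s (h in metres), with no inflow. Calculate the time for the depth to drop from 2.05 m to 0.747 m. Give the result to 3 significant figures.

Unsteady balance on liquid volume: A dh/dt = −0.00444 √h.
Separate and integrate: 2(√h − √h₀) = −(0.00444/A) t.
t = 2A(√h₀ − √h)/0.00444 = 2·2.59·(√2.05 − √0.747)/0.00444
  = 5.1800 × (1.4318 − 0.86429) / 0.00444 = 662.07 s.

662 s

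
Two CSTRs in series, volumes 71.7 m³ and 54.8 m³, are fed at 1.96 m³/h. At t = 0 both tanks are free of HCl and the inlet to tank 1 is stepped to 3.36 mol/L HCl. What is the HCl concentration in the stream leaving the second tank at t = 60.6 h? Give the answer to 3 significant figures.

Time constants: τᵢ = Vᵢ/Q for each well-mixed tank.
τ₁ = 71.7/1.96 = 36.582 h; τ₂ = 54.8/1.96 = 27.959 h.
Tank 1: C₁ = C_in(1 − e^(−t/τ₁)). Tank 2 (τ₁ ≠ τ₂): C₂ = C_in[1 − (τ₁ e^(−t/τ₁) − τ₂ e^(−t/τ₂))/(τ₁ − τ₂)].
At t = 60.6: e^(−t/τ₁) = 0.19079, e^(−t/τ₂) = 0.11447.
C₂ = 3.36·[1 − (36.582·0.19079 − 27.959·0.11447)/(8.6224)] = 3.36·0.56172 = 1.8874 mol/L.

1.89 mol/L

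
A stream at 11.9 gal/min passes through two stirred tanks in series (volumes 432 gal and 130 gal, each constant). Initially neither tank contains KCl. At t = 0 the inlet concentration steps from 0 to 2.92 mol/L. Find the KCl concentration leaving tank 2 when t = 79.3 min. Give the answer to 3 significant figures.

2.45 mol/L

Species balance on tank i: dCᵢ/dt = (Cᵢ₋₁ − Cᵢ)/τᵢ with τᵢ = Vᵢ/Q.
τ₁ = 432/11.9 = 36.303 min; τ₂ = 130/11.9 = 10.924 min.
Solving the cascade with C₁(0)=C₂(0)=0 gives C₂(t) = C_in[1 − (τ₁ e^(−t/τ₁) − τ₂ e^(−t/τ₂))/(τ₁ − τ₂)].
At t = 79.3: e^(−t/τ₁) = 0.11254, e^(−t/τ₂) = 0.00070381.
C₂ = 2.92·[1 − (36.303·0.11254 − 10.924·0.00070381)/(25.378)] = 2.92·0.83931 = 2.4508 mol/L.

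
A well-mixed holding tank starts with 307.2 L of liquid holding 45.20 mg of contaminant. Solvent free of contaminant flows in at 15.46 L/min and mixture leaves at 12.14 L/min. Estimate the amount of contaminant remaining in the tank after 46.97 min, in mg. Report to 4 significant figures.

Let m(t) be the amount of contaminant. Volume: V(t) = V₀ + (Q_in − Q_out) t = 307.2 + 3.32000 t; V(46.97) = 463.140 L.
Solute balance: dm/dt = 0 − Q_out C = −Q_out m/V(t).
dm/m = −Q_out dt/(V₀ + 3.32000 t); integrating gives ln(m/m₀) = −(Q_out/(Q_in−Q_out)) ln(V/V₀).
m = m₀ (V₀/V)^(Q_out/(Q_in−Q_out)) = 45.20 × (307.2/463.140)^(3.65663) = 10.0738 mg.

10.07 mg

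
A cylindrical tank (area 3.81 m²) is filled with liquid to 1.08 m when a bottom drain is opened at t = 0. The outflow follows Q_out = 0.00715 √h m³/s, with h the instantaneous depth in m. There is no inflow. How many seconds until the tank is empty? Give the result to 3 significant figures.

1110 s

With no inflow, A dh/dt = −0.00715 √h.
∫ h^(−1/2) dh = −(0.00715/A) ∫ dt, giving 2√h = 2√h₀ − (0.00715/A) t.
Tank is empty when √h = 0: t_empty = 2A√h₀/0.00715.
t_empty = 2·3.81·√1.08/0.00715 = 7.6200·1.0392/0.00715 = 1107.5 s.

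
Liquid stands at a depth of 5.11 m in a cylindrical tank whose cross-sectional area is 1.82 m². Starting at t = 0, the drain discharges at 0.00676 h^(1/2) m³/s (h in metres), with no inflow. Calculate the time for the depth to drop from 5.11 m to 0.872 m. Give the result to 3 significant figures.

714 s

With no inflow, A dh/dt = −0.00676 √h.
This is separable: 2 d(√h)/dt = −0.00676/A, so √h = √h₀ − (0.00676/(2A)) t.
t = 2A(√h₀ − √h)/0.00676 = 2·1.82·(√5.11 − √0.872)/0.00676
  = 3.6400 × (2.2605 − 0.93381) / 0.00676 = 714.39 s.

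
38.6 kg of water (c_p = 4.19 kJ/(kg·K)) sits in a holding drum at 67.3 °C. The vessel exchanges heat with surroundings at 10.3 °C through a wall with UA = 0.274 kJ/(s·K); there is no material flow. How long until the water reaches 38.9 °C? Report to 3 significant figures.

407 s

M c_p dT/dt = −UA(T − T_amb).
τ = M c_p/UA = 590.27 s; T_ss = T_amb = 10.300 °C.
T(t) = T_ss + (T₀ − T_ss)e^(−t/τ); set T = 38.9:
t = −τ ln[(T − T_ss)/(T₀ − T_ss)] = −590.27 · ln(0.50175) = 407.08 s.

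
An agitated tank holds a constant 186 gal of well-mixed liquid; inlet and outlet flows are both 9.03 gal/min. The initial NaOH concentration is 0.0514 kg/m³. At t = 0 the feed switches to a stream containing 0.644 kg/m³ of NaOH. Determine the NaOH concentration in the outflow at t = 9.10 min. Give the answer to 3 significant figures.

0.263 kg/m³

Transient balance on the dissolved component: V dC/dt = Q(C_in − C).
Rewrite as dC/dt + C/τ = C_in/τ, τ = V/Q = 20.598 min.
Solution: C(t) = C_in + (C₀ − C_in) e^(−t/τ).
C(9.10) = 0.644 + (0.0514 − 0.644)·e^(−9.10/20.598) = 0.644 + (-0.59260)·0.64288 = 0.26303 kg/m³.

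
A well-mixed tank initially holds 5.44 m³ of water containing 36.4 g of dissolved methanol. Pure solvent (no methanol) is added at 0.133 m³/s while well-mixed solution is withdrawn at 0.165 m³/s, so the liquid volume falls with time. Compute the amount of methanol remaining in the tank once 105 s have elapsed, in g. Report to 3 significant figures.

0.256 g

Let m(t) be the amount of methanol. Volume: V(t) = V₀ + (Q_in − Q_out) t = 5.44 − 0.032000 t; V(105) = 2.0800 m³.
Species balance (pure solvent in): dm/dt = −Q_out · m/V(t).
dm/m = −Q_out dt/(V₀ − 0.032000 t); integrating gives ln(m/m₀) = −(Q_out/(Q_in−Q_out)) ln(V/V₀).
m = m₀ (V₀/V)^(Q_out/(Q_in−Q_out)) = 36.4 × (5.44/2.0800)^(-5.1562) = 0.25597 g.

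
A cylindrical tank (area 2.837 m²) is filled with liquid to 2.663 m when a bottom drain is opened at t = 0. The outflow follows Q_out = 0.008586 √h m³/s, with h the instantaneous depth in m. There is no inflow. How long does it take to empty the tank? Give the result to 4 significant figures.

1078 s

A dh/dt = −Q_out = −0.008586 √h.
∫ h^(−1/2) dh = −(0.008586/A) ∫ dt, giving 2√h = 2√h₀ − (0.008586/A) t.
Tank is empty when √h = 0: t_empty = 2A√h₀/0.008586.
t_empty = 2·2.837·√2.663/0.008586 = 5.67400·1.63187/0.008586 = 1078.41 s.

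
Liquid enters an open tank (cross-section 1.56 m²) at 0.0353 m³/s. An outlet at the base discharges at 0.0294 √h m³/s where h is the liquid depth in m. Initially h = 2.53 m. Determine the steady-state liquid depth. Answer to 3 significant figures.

A dh/dt = Q_in − 0.0294 √h. Steady state requires inflow = outflow:
Q_in = 0.0294 √h_ss ⇒ √h_ss = 0.0353/0.0294 = 1.2007.
h_ss = 1.2007² = 1.4416 m. (Since h₀ = 2.53 m > h_ss, the level will fall toward this value.)

1.44 m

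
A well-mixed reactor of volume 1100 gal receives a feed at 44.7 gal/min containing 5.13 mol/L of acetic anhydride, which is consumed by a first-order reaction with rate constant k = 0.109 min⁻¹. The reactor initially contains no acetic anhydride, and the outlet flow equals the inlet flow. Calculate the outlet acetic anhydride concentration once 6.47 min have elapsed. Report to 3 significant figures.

0.864 mol/L

Accumulation = in − out − consumed: V dC/dt = Q C_in − Q C − k V C.
dC/dt = (Q/V) C_in − (Q/V + k) C; effective rate a = Q/V + k = 0.040636 + 0.109 = 0.14964 min⁻¹.
C_ss = Q C_in/(Q + kV) = 1.3931 mol/L; C(t) = C_ss + (C₀ − C_ss) e^(−a t).
C(6.47) = 1.3931 + (-1.3931)·e^(−0.14964·6.47) = 1.3931 + (-1.3931)·0.37979 = 0.86405 mol/L.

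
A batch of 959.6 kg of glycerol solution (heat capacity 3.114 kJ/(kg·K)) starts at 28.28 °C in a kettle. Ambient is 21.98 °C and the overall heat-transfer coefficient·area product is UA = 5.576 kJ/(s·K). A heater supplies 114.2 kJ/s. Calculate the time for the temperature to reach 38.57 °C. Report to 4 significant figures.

First-law balance (no shaft work): M c_p dT/dt = −UA(T − T_amb) + Q̇.
τ = M c_p/UA = 535.903 s; T_ss = T_amb + Q̇/UA = 21.98 + 114.2/5.576 = 42.4606 °C.
T(t) = T_ss + (T₀ − T_ss)e^(−t/τ); set T = 38.57:
t = −τ ln[(T − T_ss)/(T₀ − T_ss)] = −535.903 · ln(0.274362) = 693.086 s.

693.1 s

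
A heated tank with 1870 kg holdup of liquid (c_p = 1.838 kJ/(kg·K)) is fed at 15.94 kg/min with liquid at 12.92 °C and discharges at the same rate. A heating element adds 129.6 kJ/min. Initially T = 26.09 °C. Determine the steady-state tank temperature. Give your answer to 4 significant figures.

First-law balance (no shaft work): M c_p dT/dt = ṁ c_p (T_in − T) + 129.6.
At steady state dT/dt = 0 ⇒ T_ss = T_in + Q̇/(ṁ c_p) = 12.92 + 129.6/(15.94·1.838) = 17.3436 °C.

17.34 °C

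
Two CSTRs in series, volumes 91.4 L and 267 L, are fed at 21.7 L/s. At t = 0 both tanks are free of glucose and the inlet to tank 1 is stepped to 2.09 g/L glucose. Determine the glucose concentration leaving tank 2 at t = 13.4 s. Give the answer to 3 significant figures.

1.07 g/L

Species balance on tank i: dCᵢ/dt = (Cᵢ₋₁ − Cᵢ)/τᵢ with τᵢ = Vᵢ/Q.
τ₁ = 91.4/21.7 = 4.2120 s; τ₂ = 267/21.7 = 12.304 s.
Solving the cascade with C₁(0)=C₂(0)=0 gives C₂(t) = C_in[1 − (τ₁ e^(−t/τ₁) − τ₂ e^(−t/τ₂))/(τ₁ − τ₂)].
At t = 13.4: e^(−t/τ₁) = 0.041527, e^(−t/τ₂) = 0.33653.
C₂ = 2.09·[1 − (4.2120·0.041527 − 12.304·0.33653)/(-8.0922)] = 2.09·0.50992 = 1.0657 g/L.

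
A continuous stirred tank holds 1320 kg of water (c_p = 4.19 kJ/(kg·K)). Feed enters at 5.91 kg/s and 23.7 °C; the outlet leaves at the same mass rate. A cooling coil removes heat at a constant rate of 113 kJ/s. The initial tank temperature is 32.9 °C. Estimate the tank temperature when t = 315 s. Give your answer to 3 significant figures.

First-law balance (no shaft work): M c_p dT/dt = ṁ c_p (T_in − T) − 113.
τ = M/ṁ = 223.35 s; T_ss = T_in − Q̇/(ṁ c_p) = 23.7 − 113/(5.91·4.19) = 19.137 °C.
T approaches T_ss exponentially: T(t) = T_ss + (T₀ − T_ss) e^(−t/τ).
T(315) = 19.137 + (13.763)·e^(−315/223.35) = 19.137 + (13.763)·0.24406 = 22.496 °C.

22.5 °C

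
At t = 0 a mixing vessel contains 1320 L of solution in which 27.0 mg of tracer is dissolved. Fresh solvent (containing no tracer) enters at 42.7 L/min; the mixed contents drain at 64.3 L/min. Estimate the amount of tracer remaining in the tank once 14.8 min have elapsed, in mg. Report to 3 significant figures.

Total volume: dV/dt = Q_in − Q_out = -21.600 L/min, so V(t) = 1320 − 21.600 t and V(14.8) = 1000.3 L.
No tracer enters, so dm/dt = −Q_out · (m/V).
Separate: dm/m = −Q_out dt/V(t) ⇒ ln(m/m₀) = −(Q_out/(Q_in−Q_out)) ln(V/V₀).
m = m₀ (V₀/V)^(Q_out/(Q_in−Q_out)) = 27.0 × (1320/1000.3)^(-2.9769) = 11.826 mg.

11.8 mg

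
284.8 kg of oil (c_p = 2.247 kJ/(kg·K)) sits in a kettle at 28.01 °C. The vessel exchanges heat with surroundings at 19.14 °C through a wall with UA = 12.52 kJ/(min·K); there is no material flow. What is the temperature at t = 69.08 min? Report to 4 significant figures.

Lumped-capacitance energy balance: M c_p dT/dt = UA(T_amb − T).
dT/dt = (T_ss − T)/τ with T_ss = T_amb = 19.1400 °C, τ = M c_p/UA = 284.8·2.247/12.52 = 51.1139 min.
Integrating: T(t) = T_ss + (T₀ − T_ss) e^(−t/τ).
T(69.08) = 19.1400 + (8.87000)·0.258854 = 21.4360 °C.

21.44 °C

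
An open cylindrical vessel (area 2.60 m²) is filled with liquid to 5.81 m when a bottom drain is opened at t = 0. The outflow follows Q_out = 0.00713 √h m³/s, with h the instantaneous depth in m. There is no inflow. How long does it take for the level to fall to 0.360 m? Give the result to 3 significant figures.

1320 s

Accumulation of liquid (constant cross-section A): A dh/dt = −0.00713 √h.
This is separable: 2 d(√h)/dt = −0.00713/A, so √h = √h₀ − (0.00713/(2A)) t.
t = 2A(√h₀ − √h)/0.00713 = 2·2.60·(√5.81 − √0.360)/0.00713
  = 5.2000 × (2.4104 − 0.60000) / 0.00713 = 1320.3 s.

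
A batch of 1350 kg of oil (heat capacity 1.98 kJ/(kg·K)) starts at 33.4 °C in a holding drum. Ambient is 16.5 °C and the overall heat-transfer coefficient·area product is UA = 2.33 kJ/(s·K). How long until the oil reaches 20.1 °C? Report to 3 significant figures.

1770 s

M c_p dT/dt = −UA(T − T_amb).
τ = M c_p/UA = 1147.2 s; T_ss = T_amb = 16.500 °C.
T(t) = T_ss + (T₀ − T_ss)e^(−t/τ); set T = 20.1:
t = −τ ln[(T − T_ss)/(T₀ − T_ss)] = −1147.2 · ln(0.21302) = 1774.0 s.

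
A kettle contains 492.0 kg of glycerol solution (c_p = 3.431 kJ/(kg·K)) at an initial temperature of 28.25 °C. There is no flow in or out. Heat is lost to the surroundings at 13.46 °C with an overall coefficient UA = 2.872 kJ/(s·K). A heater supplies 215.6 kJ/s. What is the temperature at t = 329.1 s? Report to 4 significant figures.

Lumped-capacitance energy balance: M c_p dT/dt = UA(T_amb − T) + Q̇.
dT/dt = (T_ss − T)/τ with T_ss = T_amb + Q̇/UA = 13.46 + 215.6/2.872 = 88.5296 °C, τ = M c_p/UA = 492.0·3.431/2.872 = 587.762 s.
Integrating: T(t) = T_ss + (T₀ − T_ss) e^(−t/τ).
T(329.1) = 88.5296 + (-60.2796)·0.571254 = 54.0946 °C.

54.09 °C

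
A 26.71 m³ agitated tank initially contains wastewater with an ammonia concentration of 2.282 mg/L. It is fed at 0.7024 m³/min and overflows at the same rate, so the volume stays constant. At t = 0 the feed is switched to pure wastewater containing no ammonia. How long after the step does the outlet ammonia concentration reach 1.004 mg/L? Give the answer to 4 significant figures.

Species balance: V dC/dt = Q(C_in − C) ⇒ τ = V/Q = 38.0268 min.
C(t) = C_in + (C₀ − C_in) e^(−t/τ). Set C = 1.004 and solve for t:
e^(−t/τ) = (C − C_in)/(C₀ − C_in) = (1.004 − 0)/(2.282 − 0) = 0.439965
t = −τ ln(…) = 38.0268 × 0.821060 = 31.2223 min.

31.22 min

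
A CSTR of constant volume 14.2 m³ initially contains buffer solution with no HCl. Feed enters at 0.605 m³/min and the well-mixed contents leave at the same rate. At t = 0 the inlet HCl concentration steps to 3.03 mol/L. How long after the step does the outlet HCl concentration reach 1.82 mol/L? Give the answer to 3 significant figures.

21.5 min

Species balance: V dC/dt = Q(C_in − C) ⇒ τ = V/Q = 23.471 min.
C(t) = C_in + (C₀ − C_in) e^(−t/τ). Set C = 1.82 and solve for t:
e^(−t/τ) = (C − C_in)/(C₀ − C_in) = (1.82 − 3.03)/(0 − 3.03) = 0.39934
t = −τ ln(…) = 23.471 × 0.91794 = 21.545 min.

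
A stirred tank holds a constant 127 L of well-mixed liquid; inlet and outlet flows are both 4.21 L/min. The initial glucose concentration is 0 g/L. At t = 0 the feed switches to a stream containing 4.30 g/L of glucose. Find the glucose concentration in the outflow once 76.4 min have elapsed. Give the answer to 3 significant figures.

Species balance on the tank: V dC/dt = Q(C_in − C).
Time constant τ = V/Q = 127/4.21 = 30.166 min.
C approaches C_in exponentially: C(t) = C_in + (C₀ − C_in) e^(−t/τ).
C(76.4) = 4.30 + (0 − 4.30)·e^(−76.4/30.166) = 4.30 + (-4.3000)·0.079450 = 3.9584 g/L.

3.96 g/L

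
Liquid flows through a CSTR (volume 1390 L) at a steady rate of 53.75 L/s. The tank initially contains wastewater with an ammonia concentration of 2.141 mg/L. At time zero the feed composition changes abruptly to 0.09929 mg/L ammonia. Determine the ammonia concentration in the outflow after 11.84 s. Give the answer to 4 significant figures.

1.391 mg/L

Unsteady species balance (constant V, well mixed): V dC/dt = Q(C_in − C).
So dC/dt = (C_in − C)/τ with τ = V/Q = 1390/53.75 = 25.8605 s.
This is linear first-order; C(t) = C_in + (C₀ − C_in) e^(−t/τ).
C(11.84) = 0.09929 + (2.141 − 0.09929)·e^(−11.84/25.8605) = 0.09929 + (2.04171)·0.632648 = 1.39097 mg/L.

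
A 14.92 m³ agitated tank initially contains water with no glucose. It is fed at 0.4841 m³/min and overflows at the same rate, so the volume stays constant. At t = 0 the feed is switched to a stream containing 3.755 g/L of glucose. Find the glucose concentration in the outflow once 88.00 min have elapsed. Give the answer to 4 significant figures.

Transient balance on the dissolved component: V dC/dt = Q(C_in − C).
Rewrite as dC/dt + C/τ = C_in/τ, τ = V/Q = 30.8201 min.
Solution: C(t) = C_in + (C₀ − C_in) e^(−t/τ).
C(88.00) = 3.755 + (0 − 3.755)·e^(−88.00/30.8201) = 3.755 + (-3.75500)·0.0575396 = 3.53894 g/L.

3.539 g/L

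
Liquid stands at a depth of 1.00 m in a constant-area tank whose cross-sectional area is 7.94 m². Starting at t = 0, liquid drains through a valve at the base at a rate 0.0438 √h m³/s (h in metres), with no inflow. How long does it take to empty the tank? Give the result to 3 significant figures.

363 s

With no inflow, A dh/dt = −0.0438 √h.
∫ h^(−1/2) dh = −(0.0438/A) ∫ dt, giving 2√h = 2√h₀ − (0.0438/A) t.
Tank is empty when √h = 0: t_empty = 2A√h₀/0.0438.
t_empty = 2·7.94·√1.00/0.0438 = 15.880·1.0000/0.0438 = 362.56 s.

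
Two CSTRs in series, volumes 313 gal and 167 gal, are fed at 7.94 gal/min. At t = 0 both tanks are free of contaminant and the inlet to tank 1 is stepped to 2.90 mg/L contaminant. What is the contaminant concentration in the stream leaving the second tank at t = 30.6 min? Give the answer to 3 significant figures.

0.814 mg/L

Time constants: τᵢ = Vᵢ/Q for each well-mixed tank.
τ₁ = 313/7.94 = 39.421 min; τ₂ = 167/7.94 = 21.033 min.
Tank 1: C₁ = C_in(1 − e^(−t/τ₁)). Tank 2 (τ₁ ≠ τ₂): C₂ = C_in[1 − (τ₁ e^(−t/τ₁) − τ₂ e^(−t/τ₂))/(τ₁ − τ₂)].
At t = 30.6: e^(−t/τ₁) = 0.46013, e^(−t/τ₂) = 0.23343.
C₂ = 2.90·[1 − (39.421·0.46013 − 21.033·0.23343)/(18.388)] = 2.90·0.28056 = 0.81362 mg/L.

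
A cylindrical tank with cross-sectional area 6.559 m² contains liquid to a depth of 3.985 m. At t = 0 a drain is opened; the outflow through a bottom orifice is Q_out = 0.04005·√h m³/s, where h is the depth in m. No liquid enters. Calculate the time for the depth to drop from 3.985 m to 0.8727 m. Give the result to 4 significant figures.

347.9 s

A dh/dt = −Q_out = −0.04005 √h.
∫ h^(−1/2) dh = −(0.04005/A) ∫ dt, giving 2√h = 2√h₀ − (0.04005/A) t.
t = 2A(√h₀ − √h)/0.04005 = 2·6.559·(√3.985 − √0.8727)/0.04005
  = 13.1180 × (1.99625 − 0.934184) / 0.04005 = 347.869 s.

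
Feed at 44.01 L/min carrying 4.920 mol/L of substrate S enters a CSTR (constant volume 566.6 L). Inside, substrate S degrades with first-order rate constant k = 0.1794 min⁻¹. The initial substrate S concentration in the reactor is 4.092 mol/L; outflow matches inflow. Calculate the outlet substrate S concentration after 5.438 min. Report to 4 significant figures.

2.130 mol/L

V dC/dt = Q(C_in − C) − k V C.
This is linear with rate a = Q/V + k = 0.257074 min⁻¹.
C_ss = Q C_in/(Q + kV) = 1.48656 mol/L; C(t) = C_ss + (C₀ − C_ss) e^(−a t).
C(5.438) = 1.48656 + (2.60544)·e^(−0.257074·5.438) = 1.48656 + (2.60544)·0.247099 = 2.13036 mol/L.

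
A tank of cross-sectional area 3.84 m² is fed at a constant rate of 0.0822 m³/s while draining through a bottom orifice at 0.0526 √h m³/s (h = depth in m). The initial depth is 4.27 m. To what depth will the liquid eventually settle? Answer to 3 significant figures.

Mass balance (ρ constant): A dh/dt = Q_in − 0.0526 √h. At steady state dh/dt = 0:
Q_in = 0.0526 √h_ss ⇒ √h_ss = 0.0822/0.0526 = 1.5627.
h_ss = 1.5627² = 2.4421 m. (Since h₀ = 4.27 m > h_ss, the level will fall toward this value.)

2.44 m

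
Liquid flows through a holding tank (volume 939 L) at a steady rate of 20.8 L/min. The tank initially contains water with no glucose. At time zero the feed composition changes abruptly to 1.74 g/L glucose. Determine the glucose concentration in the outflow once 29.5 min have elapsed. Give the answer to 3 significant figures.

0.835 g/L

Species balance on the tank: V dC/dt = Q(C_in − C).
Time constant τ = V/Q = 939/20.8 = 45.144 min.
This is linear first-order; C(t) = C_in + (C₀ − C_in) e^(−t/τ).
C(29.5) = 1.74 + (0 − 1.74)·e^(−29.5/45.144) = 1.74 + (-1.7400)·0.52024 = 0.83478 g/L.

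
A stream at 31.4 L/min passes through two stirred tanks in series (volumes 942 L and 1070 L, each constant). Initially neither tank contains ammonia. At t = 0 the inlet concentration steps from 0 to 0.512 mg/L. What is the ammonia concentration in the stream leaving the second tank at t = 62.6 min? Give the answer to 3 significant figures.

0.298 mg/L

Time constants: τᵢ = Vᵢ/Q for each well-mixed tank.
τ₁ = 942/31.4 = 30.000 min; τ₂ = 1070/31.4 = 34.076 min.
Solving the cascade with C₁(0)=C₂(0)=0 gives C₂(t) = C_in[1 − (τ₁ e^(−t/τ₁) − τ₂ e^(−t/τ₂))/(τ₁ − τ₂)].
At t = 62.6: e^(−t/τ₁) = 0.12410, e^(−t/τ₂) = 0.15929.
C₂ = 0.512·[1 − (30.000·0.12410 − 34.076·0.15929)/(-4.0764)] = 0.512·0.58176 = 0.29786 mg/L.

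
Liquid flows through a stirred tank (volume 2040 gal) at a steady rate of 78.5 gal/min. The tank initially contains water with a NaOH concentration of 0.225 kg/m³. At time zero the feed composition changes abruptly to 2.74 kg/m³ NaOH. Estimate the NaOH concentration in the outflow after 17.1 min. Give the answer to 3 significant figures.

1.44 kg/m³

Accumulation = in − out for the solute gives V dC/dt = Q(C_in − C).
Rewrite as dC/dt + C/τ = C_in/τ, τ = V/Q = 25.987 min.
Integrating: C(t) = C_in + (C₀ − C_in) e^(−t/τ).
C(17.1) = 2.74 + (0.225 − 2.74)·e^(−17.1/25.987) = 2.74 + (-2.5150)·0.51788 = 1.4375 kg/m³.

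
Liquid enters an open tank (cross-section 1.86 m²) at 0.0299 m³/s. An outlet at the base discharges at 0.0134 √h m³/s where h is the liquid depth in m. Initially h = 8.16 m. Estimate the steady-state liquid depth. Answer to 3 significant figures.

4.98 m

A dh/dt = Q_in − 0.0134 √h. Steady state requires inflow = outflow:
Q_in = 0.0134 √h_ss ⇒ √h_ss = 0.0299/0.0134 = 2.2313.
h_ss = 2.2313² = 4.9789 m. (Since h₀ = 8.16 m > h_ss, the level will fall toward this value.)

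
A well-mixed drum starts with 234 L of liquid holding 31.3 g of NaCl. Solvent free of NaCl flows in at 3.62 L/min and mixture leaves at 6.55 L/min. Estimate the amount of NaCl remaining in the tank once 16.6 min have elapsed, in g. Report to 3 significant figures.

Total volume: dV/dt = Q_in − Q_out = -2.9300 L/min, so V(t) = 234 − 2.9300 t and V(16.6) = 185.36 L.
Species balance (pure solvent in): dm/dt = −Q_out · m/V(t).
Separate: dm/m = −Q_out dt/V(t) ⇒ ln(m/m₀) = −(Q_out/(Q_in−Q_out)) ln(V/V₀).
m = m₀ (V₀/V)^(Q_out/(Q_in−Q_out)) = 31.3 × (234/185.36)^(-2.2355) = 18.592 g.

18.6 g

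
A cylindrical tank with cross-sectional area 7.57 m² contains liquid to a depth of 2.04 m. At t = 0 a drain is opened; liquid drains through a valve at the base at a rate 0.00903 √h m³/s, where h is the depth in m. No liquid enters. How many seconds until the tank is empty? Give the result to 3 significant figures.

Mass balance (ρ constant): A dh/dt = −0.00903 √h.
∫ h^(−1/2) dh = −(0.00903/A) ∫ dt, giving 2√h = 2√h₀ − (0.00903/A) t.
Tank is empty when √h = 0: t_empty = 2A√h₀/0.00903.
t_empty = 2·7.57·√2.04/0.00903 = 15.140·1.4283/0.00903 = 2394.7 s.

2390 s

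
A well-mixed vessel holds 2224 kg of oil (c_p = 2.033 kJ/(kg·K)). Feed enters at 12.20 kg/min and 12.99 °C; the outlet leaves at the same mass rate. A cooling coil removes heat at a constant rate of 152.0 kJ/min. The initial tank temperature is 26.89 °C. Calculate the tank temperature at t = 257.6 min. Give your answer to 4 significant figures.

11.74 °C

M c_p dT/dt = ṁ c_p (T_in − T) − Q̇.
τ = M/ṁ = 182.295 min; T_ss = T_in − Q̇/(ṁ c_p) = 12.99 − 152.0/(12.20·2.033) = 6.86161 °C.
T approaches T_ss exponentially: T(t) = T_ss + (T₀ − T_ss) e^(−t/τ).
T(257.6) = 6.86161 + (20.0284)·e^(−257.6/182.295) = 6.86161 + (20.0284)·0.243389 = 11.7363 °C.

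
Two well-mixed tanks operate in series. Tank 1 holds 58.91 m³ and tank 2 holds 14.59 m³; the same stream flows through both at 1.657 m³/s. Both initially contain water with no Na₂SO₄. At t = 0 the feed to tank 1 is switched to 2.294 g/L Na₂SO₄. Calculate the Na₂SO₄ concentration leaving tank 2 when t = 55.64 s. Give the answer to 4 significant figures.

Time constants: τᵢ = Vᵢ/Q for each well-mixed tank.
τ₁ = 58.91/1.657 = 35.5522 s; τ₂ = 14.59/1.657 = 8.80507 s.
Solving the cascade with C₁(0)=C₂(0)=0 gives C₂(t) = C_in[1 − (τ₁ e^(−t/τ₁) − τ₂ e^(−t/τ₂))/(τ₁ − τ₂)].
At t = 55.64: e^(−t/τ₁) = 0.209083, e^(−t/τ₂) = 0.00180159.
C₂ = 2.294·[1 − (35.5522·0.209083 − 8.80507·0.00180159)/(26.7471)] = 2.294·0.722680 = 1.65783 g/L.

1.658 g/L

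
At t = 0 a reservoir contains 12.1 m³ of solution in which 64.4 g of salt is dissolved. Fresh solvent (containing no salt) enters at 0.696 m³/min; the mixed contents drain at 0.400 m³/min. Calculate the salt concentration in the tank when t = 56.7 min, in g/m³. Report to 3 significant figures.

0.688 g/m³

Total volume: dV/dt = Q_in − Q_out = 0.29600 m³/min, so V(t) = 12.1 + 0.29600 t and V(56.7) = 28.883 m³.
No salt enters, so dm/dt = −Q_out · (m/V).
Separate: dm/m = −Q_out dt/V(t) ⇒ ln(m/m₀) = −(Q_out/(Q_in−Q_out)) ln(V/V₀).
m = m₀ (V₀/V)^(Q_out/(Q_in−Q_out)) = 64.4 × (12.1/28.883)^(1.3514) = 19.873 g.
C = m/V = 19.873/28.883 = 0.68805 g/m³.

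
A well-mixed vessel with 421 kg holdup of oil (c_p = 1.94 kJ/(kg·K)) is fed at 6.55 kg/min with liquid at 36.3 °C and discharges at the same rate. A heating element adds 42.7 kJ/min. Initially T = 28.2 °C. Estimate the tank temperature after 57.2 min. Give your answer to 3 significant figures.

35.0 °C

M c_p dT/dt = ṁ c_p (T_in − T) + Q̇.
τ = M/ṁ = 64.275 min; T_ss = T_in + Q̇/(ṁ c_p) = 36.3 + 42.7/(6.55·1.94) = 39.660 °C.
This is linear first-order; T(t) = T_ss + (T₀ − T_ss) e^(−t/τ).
T(57.2) = 39.660 + (-11.460)·e^(−57.2/64.275) = 39.660 + (-11.460)·0.41069 = 34.954 °C.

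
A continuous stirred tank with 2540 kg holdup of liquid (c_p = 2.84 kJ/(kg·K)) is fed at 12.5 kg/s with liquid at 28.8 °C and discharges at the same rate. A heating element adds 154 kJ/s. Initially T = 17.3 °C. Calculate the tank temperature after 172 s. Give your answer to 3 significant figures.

26.3 °C

M c_p dT/dt = ṁ c_p (T_in − T) + Q̇.
τ = M/ṁ = 203.20 s; T_ss = T_in + Q̇/(ṁ c_p) = 28.8 + 154/(12.5·2.84) = 33.138 °C.
This is linear first-order; T(t) = T_ss + (T₀ − T_ss) e^(−t/τ).
T(172) = 33.138 + (-15.838)·e^(−172/203.20) = 33.138 + (-15.838)·0.42893 = 26.345 °C.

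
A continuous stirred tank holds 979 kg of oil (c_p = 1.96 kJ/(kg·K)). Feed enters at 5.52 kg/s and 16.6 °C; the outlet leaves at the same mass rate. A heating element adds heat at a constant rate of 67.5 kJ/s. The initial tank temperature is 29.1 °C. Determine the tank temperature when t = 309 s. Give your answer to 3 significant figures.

M c_p dT/dt = ṁ c_p (T_in − T) + Q̇.
τ = M/ṁ = 177.36 s; T_ss = T_in + Q̇/(ṁ c_p) = 16.6 + 67.5/(5.52·1.96) = 22.839 °C.
Integrating: T(t) = T_ss + (T₀ − T_ss) e^(−t/τ).
T(309) = 22.839 + (6.2611)·e^(−309/177.36) = 22.839 + (6.2611)·0.17512 = 23.935 °C.

23.9 °C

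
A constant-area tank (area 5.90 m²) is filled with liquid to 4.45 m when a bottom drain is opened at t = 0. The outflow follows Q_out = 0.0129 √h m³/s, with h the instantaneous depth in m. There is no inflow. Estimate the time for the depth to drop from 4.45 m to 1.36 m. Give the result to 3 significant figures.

With no inflow, A dh/dt = −0.0129 √h.
∫ h^(−1/2) dh = −(0.0129/A) ∫ dt, giving 2√h = 2√h₀ − (0.0129/A) t.
t = 2A(√h₀ − √h)/0.0129 = 2·5.90·(√4.45 − √1.36)/0.0129
  = 11.800 × (2.1095 − 1.1662) / 0.0129 = 862.87 s.

863 s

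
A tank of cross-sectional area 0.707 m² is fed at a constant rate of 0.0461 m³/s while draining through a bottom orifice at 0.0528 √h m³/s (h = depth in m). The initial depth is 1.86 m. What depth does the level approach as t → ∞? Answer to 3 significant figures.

0.762 m

Level balance: A dh/dt = 0.0461 − 0.0528 √h. Setting dh/dt = 0:
Q_in = 0.0528 √h_ss ⇒ √h_ss = 0.0461/0.0528 = 0.87311.
h_ss = 0.87311² = 0.76231 m. (Since h₀ = 1.86 m > h_ss, the level will fall toward this value.)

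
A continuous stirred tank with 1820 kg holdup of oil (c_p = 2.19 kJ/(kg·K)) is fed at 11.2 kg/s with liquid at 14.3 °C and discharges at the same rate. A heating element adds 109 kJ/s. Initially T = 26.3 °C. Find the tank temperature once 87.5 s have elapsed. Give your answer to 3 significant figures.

23.2 °C

Unsteady energy balance on the tank contents: M c_p dT/dt = ṁ c_p (T_in − T) + 109.
τ = M/ṁ = 162.50 s; T_ss = T_in + Q̇/(ṁ c_p) = 14.3 + 109/(11.2·2.19) = 18.744 °C.
T approaches T_ss exponentially: T(t) = T_ss + (T₀ − T_ss) e^(−t/τ).
T(87.5) = 18.744 + (7.5561)·e^(−87.5/162.50) = 18.744 + (7.5561)·0.58365 = 23.154 °C.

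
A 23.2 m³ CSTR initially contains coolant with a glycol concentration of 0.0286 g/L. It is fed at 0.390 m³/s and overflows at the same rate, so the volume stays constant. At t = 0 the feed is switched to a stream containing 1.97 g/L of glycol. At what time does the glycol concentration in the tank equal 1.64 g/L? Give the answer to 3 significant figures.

105 s

Mass balance on the solute (V constant): V dC/dt = Q(C_in − C), so τ = V/Q = 59.487 s.
C(t) = C_in + (C₀ − C_in) e^(−t/τ). Set C = 1.64 and solve for t:
e^(−t/τ) = (C − C_in)/(C₀ − C_in) = (1.64 − 1.97)/(0.0286 − 1.97) = 0.16998
t = −τ ln(…) = 59.487 × 1.7721 = 105.42 s.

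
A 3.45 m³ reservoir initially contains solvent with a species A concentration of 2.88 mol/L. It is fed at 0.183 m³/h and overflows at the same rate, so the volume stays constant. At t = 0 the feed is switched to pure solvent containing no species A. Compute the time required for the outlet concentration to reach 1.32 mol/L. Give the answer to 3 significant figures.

14.7 h

Species balance on the tank: V dC/dt = Q(C_in − C), so τ = V/Q = 18.852 h.
C(t) = C_in + (C₀ − C_in) e^(−t/τ). Set C = 1.32 and solve for t:
e^(−t/τ) = (C − C_in)/(C₀ − C_in) = (1.32 − 0)/(2.88 − 0) = 0.45833
t = −τ ln(…) = 18.852 × 0.78016 = 14.708 h.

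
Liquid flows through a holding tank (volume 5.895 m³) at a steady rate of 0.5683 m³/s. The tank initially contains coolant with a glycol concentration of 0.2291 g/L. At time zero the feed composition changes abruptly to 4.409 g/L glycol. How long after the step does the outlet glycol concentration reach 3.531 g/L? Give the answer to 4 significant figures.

Accumulation = in − out for the solute gives V dC/dt = Q(C_in − C), so τ = V/Q = 10.3730 s.
C(t) = C_in + (C₀ − C_in) e^(−t/τ). Set C = 3.531 and solve for t:
e^(−t/τ) = (C − C_in)/(C₀ − C_in) = (3.531 − 4.409)/(0.2291 − 4.409) = 0.210053
t = −τ ln(…) = 10.3730 × 1.56040 = 16.1861 s.

16.19 s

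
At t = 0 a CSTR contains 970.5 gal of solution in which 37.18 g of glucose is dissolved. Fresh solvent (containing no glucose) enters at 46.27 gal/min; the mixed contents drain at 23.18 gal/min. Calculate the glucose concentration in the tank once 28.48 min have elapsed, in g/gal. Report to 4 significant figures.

0.01359 g/gal

Total volume: dV/dt = Q_in − Q_out = 23.0900 gal/min, so V(t) = 970.5 + 23.0900 t and V(28.48) = 1628.10 gal.
Solute balance: dm/dt = 0 − Q_out C = −Q_out m/V(t).
dm/m = −Q_out dt/(V₀ + 23.0900 t); integrating gives ln(m/m₀) = −(Q_out/(Q_in−Q_out)) ln(V/V₀).
m = m₀ (V₀/V)^(Q_out/(Q_in−Q_out)) = 37.18 × (970.5/1628.10)^(1.00390) = 22.1181 g.
C = m/V = 22.1181/1628.10 = 0.0135852 g/gal.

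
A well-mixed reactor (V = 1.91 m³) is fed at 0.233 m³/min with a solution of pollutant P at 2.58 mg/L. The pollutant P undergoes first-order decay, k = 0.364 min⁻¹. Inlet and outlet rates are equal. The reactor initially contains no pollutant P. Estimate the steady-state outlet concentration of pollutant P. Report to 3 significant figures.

Accumulation = in − out − consumed: V dC/dt = Q C_in − Q C − k V C.
At steady state: 0 = Q C_in − (Q + kV) C_ss, so C_ss = Q C_in/(Q + kV).
C_ss = 0.233·2.58/(0.233 + 0.364·1.91) = 0.60114/0.92824 = 0.64761 mg/L.

0.648 mg/L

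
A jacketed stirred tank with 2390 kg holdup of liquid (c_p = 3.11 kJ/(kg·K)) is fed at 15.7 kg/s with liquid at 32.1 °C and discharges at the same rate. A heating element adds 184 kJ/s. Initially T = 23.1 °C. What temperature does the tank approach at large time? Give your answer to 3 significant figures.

M c_p dT/dt = ṁ c_p (T_in − T) + Q̇.
At steady state dT/dt = 0 ⇒ T_ss = T_in + Q̇/(ṁ c_p) = 32.1 + 184/(15.7·3.11) = 35.868 °C.

35.9 °C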